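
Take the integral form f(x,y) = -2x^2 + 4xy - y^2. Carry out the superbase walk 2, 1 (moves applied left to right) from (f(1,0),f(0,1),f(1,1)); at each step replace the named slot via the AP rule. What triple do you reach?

start (-2,-1,1) = (f(1,0),f(0,1),f(1,1))
replace slot 2: 2·((-2)+1) − (-1) = -1 → (-2,-1,1)
replace slot 1: 2·((-1)+1) − (-2) = 2 → (2,-1,1)

2,-1,1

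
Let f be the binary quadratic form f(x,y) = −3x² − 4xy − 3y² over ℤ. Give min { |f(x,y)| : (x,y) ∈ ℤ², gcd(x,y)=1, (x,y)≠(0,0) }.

translate: b→-2 (≡4 mod 6), so (3,4,3)→(3,-2,2)
flip: (3,-2,2)→(2,2,3)
reduced (well bottom): (2,2,3) with a≤c, −a<b≤a
well minimum |f| = |-2| = 2 (negative-definite)

2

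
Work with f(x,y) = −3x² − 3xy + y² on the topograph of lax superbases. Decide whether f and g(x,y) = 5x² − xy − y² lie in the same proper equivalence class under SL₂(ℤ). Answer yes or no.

D₁ = 21, D₂ = 21
river cycle of f (length 2): (1, 3, -3), (-3, 3, 1)
river cycle of g (length 2): (-1, 3, 3), (3, 3, -1)
cycles differ ⇒ inequivalent

no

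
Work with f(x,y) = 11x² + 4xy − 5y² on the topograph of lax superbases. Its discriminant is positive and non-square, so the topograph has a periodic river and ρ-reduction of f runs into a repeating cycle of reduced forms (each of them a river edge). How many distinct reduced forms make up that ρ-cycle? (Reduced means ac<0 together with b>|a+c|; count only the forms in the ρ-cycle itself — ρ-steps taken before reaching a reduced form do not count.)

D = 236, ⌊√D⌋ = 15
descent: ρ → (-5,6,10)  [lands on river]
river: ρ → (10,14,-1)
river: ρ → (-1,14,10)
river: ρ → (10,6,-5)
river: ρ → (-5,14,2)
river: ρ → (2,14,-5)
ρ-cycle length = 6 (tail of 1 descent step not counted)

6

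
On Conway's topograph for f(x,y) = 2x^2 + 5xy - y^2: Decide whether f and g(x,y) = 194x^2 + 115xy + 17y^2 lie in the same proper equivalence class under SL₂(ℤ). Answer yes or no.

D₁ = 33, D₂ = 33
river cycle of f (length 4): (-1, 5, 2), (2, 3, -3), (-3, 3, 2), (2, 5, -1)
river cycle of g (length 4): (2, 5, -1), (-1, 5, 2), (2, 3, -3), (-3, 3, 2)
cycles coincide ⇒ equivalent

yes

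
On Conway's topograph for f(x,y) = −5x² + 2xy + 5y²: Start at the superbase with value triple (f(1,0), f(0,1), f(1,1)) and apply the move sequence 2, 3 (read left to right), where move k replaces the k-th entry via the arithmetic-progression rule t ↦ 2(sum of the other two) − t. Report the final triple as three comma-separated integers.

start (-5,5,2) = (f(1,0),f(0,1),f(1,1))
replace slot 2: 2·((-5)+2) − 5 = -11 → (-5,-11,2)
replace slot 3: 2·((-5)+(-11)) − 2 = -34 → (-5,-11,-34)

-5,-11,-34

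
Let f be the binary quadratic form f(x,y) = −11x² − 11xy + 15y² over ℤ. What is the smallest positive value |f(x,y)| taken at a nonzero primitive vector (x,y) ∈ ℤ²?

descent: ρ → (15,11,-11)  [lands on river]
river: ρ → (-11,11,15)
river: ρ → (15,19,-7)
river: ρ → (-7,23,9)
river: ρ → (9,13,-17)
river: ρ → (-17,21,5)
river: ρ → (5,19,-21)
river: ρ → (-21,23,3)
river: ρ → (3,25,-13)
river: ρ → (-13,27,1)
river: ρ → (1,27,-13)
river: ρ → (-13,25,3)
river: ρ → (3,23,-21)
river: ρ → (-21,19,5)
river: ρ → (5,21,-17)
river: ρ → (-17,13,9)
river: ρ → (9,23,-7)
river: ρ → (-7,19,15)
closes: descent 1, river 18
min |a| on river = 1

1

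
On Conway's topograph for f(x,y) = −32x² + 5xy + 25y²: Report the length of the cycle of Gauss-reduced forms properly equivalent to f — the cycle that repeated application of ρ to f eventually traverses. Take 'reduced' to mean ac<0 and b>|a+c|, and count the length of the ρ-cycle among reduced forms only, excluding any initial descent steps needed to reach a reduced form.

D = 3225, ⌊√D⌋ = 56
descent: ρ → (25,45,-12)  [lands on river]
river: ρ → (-12,51,13)
river: ρ → (13,53,-8)
river: ρ → (-8,43,43)
river: ρ → (43,43,-8)
river: ρ → (-8,53,13)
river: ρ → (13,51,-12)
river: ρ → (-12,45,25)
river: ρ → (25,55,-2)
river: ρ → (-2,53,52)
river: ρ → (52,51,-3)
river: ρ → (-3,51,52)
river: ρ → (52,53,-2)
river: ρ → (-2,55,25)
ρ-cycle length = 14 (tail of 1 descent step not counted)

14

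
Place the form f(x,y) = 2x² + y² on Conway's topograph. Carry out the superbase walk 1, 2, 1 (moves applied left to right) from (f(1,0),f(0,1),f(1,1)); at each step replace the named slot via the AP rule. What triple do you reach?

start (2,1,3) = (f(1,0),f(0,1),f(1,1))
replace slot 1: 2·(1+3) − 2 = 6 → (6,1,3)
replace slot 2: 2·(6+3) − 1 = 17 → (6,17,3)
replace slot 1: 2·(17+3) − 6 = 34 → (34,17,3)

34,17,3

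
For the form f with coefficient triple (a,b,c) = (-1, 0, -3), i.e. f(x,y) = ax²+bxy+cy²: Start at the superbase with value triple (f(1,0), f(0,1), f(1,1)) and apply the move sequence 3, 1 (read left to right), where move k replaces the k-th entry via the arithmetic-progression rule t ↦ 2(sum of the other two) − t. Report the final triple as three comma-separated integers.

start (-1,-3,-4) = (f(1,0),f(0,1),f(1,1))
replace slot 3: 2·((-1)+(-3)) − (-4) = -4 → (-1,-3,-4)
replace slot 1: 2·((-3)+(-4)) − (-1) = -13 → (-13,-3,-4)

-13,-3,-4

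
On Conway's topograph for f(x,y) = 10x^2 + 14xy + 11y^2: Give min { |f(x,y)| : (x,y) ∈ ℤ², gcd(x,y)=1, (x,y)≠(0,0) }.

translate: b→-6 (≡14 mod 20), so (10,14,11)→(10,-6,7)
flip: (10,-6,7)→(7,6,10)
reduced (well bottom): (7,6,10) with a≤c, −a<b≤a
well minimum = a = 7

7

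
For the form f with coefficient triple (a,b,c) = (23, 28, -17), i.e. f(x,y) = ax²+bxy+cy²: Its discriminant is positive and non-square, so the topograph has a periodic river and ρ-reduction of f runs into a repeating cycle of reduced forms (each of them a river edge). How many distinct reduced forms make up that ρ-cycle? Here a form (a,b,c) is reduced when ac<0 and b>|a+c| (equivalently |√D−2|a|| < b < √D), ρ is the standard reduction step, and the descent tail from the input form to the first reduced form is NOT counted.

D = 2348, ⌊√D⌋ = 48
river: ρ → (-17,40,11)
river: ρ → (11,48,-1)
river: ρ → (-1,48,11)
river: ρ → (11,40,-17)
river: ρ → (-17,28,23)
river: ρ → (23,18,-22)
river: ρ → (-22,26,19)
river: ρ → (19,12,-29)
river: ρ → (-29,46,2)
river: ρ → (2,46,-29)
river: ρ → (-29,12,19)
river: ρ → (19,26,-22)
river: ρ → (-22,18,23)
river: ρ → (23,28,-17)
ρ-cycle length = 14 (tail of 0 descent steps not counted)

14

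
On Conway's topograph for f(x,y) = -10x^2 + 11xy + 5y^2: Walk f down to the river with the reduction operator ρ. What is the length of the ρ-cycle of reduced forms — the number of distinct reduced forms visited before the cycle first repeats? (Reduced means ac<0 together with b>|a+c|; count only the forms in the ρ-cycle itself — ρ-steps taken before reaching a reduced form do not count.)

D = 321, ⌊√D⌋ = 17
river: ρ → (5,9,-12)
river: ρ → (-12,15,2)
river: ρ → (2,17,-4)
river: ρ → (-4,15,6)
river: ρ → (6,9,-10)
river: ρ → (-10,11,5)
ρ-cycle length = 6 (tail of 0 descent steps not counted)

6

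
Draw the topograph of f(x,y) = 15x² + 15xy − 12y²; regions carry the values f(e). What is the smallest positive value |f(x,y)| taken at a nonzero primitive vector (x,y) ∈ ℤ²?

river: ρ → (-12,9,18)
river: ρ → (18,27,-3)
river: ρ → (-3,27,18)
river: ρ → (18,9,-12)
river: ρ → (-12,15,15)
river: ρ → (15,15,-12)
closes: descent 0, river 6
min |a| on river = 3

3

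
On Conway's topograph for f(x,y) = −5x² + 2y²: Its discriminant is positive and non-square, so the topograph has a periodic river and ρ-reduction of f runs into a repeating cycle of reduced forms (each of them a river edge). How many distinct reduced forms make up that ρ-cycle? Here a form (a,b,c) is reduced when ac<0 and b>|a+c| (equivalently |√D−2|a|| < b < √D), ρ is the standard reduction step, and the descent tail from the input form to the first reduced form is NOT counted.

D = 40, ⌊√D⌋ = 6
descent: ρ → (2,4,-3)  [lands on river]
river: ρ → (-3,2,3)
river: ρ → (3,4,-2)
river: ρ → (-2,4,3)
river: ρ → (3,2,-3)
river: ρ → (-3,4,2)
ρ-cycle length = 6 (tail of 1 descent step not counted)

6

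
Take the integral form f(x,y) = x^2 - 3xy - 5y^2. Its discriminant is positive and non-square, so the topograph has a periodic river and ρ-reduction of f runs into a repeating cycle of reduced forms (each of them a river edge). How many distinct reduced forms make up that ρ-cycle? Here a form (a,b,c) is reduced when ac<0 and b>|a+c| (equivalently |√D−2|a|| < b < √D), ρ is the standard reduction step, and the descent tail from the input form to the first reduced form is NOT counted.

D = 29, ⌊√D⌋ = 5
descent: ρ → (-5,3,1)
descent: ρ → (1,5,-1)  [lands on river]
river: ρ → (-1,5,1)
ρ-cycle length = 2 (tail of 2 descent steps not counted)

2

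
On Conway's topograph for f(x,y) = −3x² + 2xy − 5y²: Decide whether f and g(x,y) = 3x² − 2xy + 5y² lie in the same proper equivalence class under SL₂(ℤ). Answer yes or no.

D₁ = -56, D₂ = -56
f is negative-definite; reduce −f:
−f: reduced (well bottom): (3,-2,5) with a≤c, −a<b≤a
flip sign back: reduced form of f is (-3,2,-5)
g: reduced (well bottom): (3,-2,5) with a≤c, −a<b≤a
reduced forms (-3, 2, -5) vs (3, -2, 5) ⇒ inequivalent

no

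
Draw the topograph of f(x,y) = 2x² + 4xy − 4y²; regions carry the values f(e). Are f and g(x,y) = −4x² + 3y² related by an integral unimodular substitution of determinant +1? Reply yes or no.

D₁ = 48, D₂ = 48
river cycle of f (length 2): (-4, 4, 2), (2, 4, -4)
river cycle of g (length 2): (3, 6, -1), (-1, 6, 3)
cycles differ ⇒ inequivalent

no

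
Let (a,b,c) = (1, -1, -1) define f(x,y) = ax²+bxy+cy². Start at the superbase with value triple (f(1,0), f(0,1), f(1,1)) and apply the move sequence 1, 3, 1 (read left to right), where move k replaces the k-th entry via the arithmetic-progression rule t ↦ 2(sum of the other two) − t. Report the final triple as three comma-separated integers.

start (1,-1,-1) = (f(1,0),f(0,1),f(1,1))
replace slot 1: 2·((-1)+(-1)) − 1 = -5 → (-5,-1,-1)
replace slot 3: 2·((-5)+(-1)) − (-1) = -11 → (-5,-1,-11)
replace slot 1: 2·((-1)+(-11)) − (-5) = -19 → (-19,-1,-11)

-19,-1,-11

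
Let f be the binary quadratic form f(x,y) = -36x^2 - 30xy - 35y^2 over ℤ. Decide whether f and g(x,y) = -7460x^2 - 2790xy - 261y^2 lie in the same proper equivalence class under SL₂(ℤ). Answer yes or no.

D₁ = -4140, D₂ = -4140
f is negative-definite; reduce −f:
−f: flip: (36,30,35)→(35,-30,36)
−f: reduced (well bottom): (35,-30,36) with a≤c, −a<b≤a
flip sign back: reduced form of f is (-35,30,-36)
g is negative-definite; reduce −g:
−g: flip: (7460,2790,261)→(261,-2790,7460)
−g: translate: b→-180 (≡-2790 mod 522), so (261,-2790,7460)→(261,-180,35)
−g: flip: (261,-180,35)→(35,180,261)
−g: translate: b→-30 (≡180 mod 70), so (35,180,261)→(35,-30,36)
−g: reduced (well bottom): (35,-30,36) with a≤c, −a<b≤a
flip sign back: reduced form of g is (-35,30,-36)
reduced forms (-35, 30, -36) vs (-35, 30, -36) ⇒ equivalent

yes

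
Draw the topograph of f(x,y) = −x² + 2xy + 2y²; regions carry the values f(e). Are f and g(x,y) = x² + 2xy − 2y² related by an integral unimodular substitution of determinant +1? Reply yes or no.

D₁ = 12, D₂ = 12
river cycle of f (length 2): (2, 2, -1), (-1, 2, 2)
river cycle of g (length 2): (-2, 2, 1), (1, 2, -2)
cycles differ ⇒ inequivalent

no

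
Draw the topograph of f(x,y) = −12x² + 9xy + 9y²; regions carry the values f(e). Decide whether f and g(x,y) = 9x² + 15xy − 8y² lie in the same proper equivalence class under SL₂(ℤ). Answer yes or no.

D₁ = 513, D₂ = 513
river cycle of f (length 6): (9, 9, -12), (-12, 15, 6), (6, 21, -3), (-3, 21, 6), (6, 15, -12), (-12, 9, 9)
river cycle of g (length 16): (-8, 17, 7), (7, 11, -14), (-14, 17, 4), (4, 15, -18), (-18, 21, 1), (1, 21, -18), (-18, 15, 4), (4, 17, -14), (-14, 11, 7), (7, 17, -8), … (6 more)
cycles differ ⇒ inequivalent

no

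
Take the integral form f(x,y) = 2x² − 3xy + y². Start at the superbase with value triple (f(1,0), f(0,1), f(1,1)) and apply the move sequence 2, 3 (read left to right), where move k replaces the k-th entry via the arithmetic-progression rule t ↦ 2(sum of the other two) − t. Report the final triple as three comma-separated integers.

start (2,1,0) = (f(1,0),f(0,1),f(1,1))
replace slot 2: 2·(2+0) − 1 = 3 → (2,3,0)
replace slot 3: 2·(2+3) − 0 = 10 → (2,3,10)

2,3,10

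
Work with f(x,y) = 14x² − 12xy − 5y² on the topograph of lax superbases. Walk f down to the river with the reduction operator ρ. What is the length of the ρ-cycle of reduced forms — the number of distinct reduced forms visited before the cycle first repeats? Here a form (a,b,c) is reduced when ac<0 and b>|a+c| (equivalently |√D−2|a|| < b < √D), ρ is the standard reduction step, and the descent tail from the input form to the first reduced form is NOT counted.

D = 424, ⌊√D⌋ = 20
descent: ρ → (-5,12,14)  [lands on river]
river: ρ → (14,16,-3)
river: ρ → (-3,20,2)
river: ρ → (2,20,-3)
river: ρ → (-3,16,14)
river: ρ → (14,12,-5)
river: ρ → (-5,18,5)
river: ρ → (5,12,-14)
river: ρ → (-14,16,3)
river: ρ → (3,20,-2)
river: ρ → (-2,20,3)
river: ρ → (3,16,-14)
river: ρ → (-14,12,5)
river: ρ → (5,18,-5)
ρ-cycle length = 14 (tail of 1 descent step not counted)

14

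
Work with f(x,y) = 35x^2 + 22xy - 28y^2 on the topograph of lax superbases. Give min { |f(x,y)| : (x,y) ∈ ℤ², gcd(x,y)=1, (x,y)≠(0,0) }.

river: ρ → (-28,34,29)
river: ρ → (29,24,-33)
river: ρ → (-33,42,20)
river: ρ → (20,38,-37)
river: ρ → (-37,36,21)
river: ρ → (21,48,-25)
river: ρ → (-25,52,17)
river: ρ → (17,50,-28)
river: ρ → (-28,62,5)
river: ρ → (5,58,-52)
river: ρ → (-52,46,11)
river: ρ → (11,64,-7)
river: ρ → (-7,62,20)
river: ρ → (20,58,-13)
river: ρ → (-13,46,44)
river: ρ → (44,42,-15)
river: ρ → (-15,48,35)
river: ρ → (35,22,-28)
closes: descent 0, river 18
min |a| on river = 5

5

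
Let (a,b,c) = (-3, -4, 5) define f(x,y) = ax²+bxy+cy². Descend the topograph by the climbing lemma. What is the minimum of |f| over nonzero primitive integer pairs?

descent: ρ → (5,4,-3)  [lands on river]
river: ρ → (-3,8,1)
river: ρ → (1,8,-3)
river: ρ → (-3,4,5)
river: ρ → (5,6,-2)
river: ρ → (-2,6,5)
closes: descent 1, river 6
min |a| on river = 1

1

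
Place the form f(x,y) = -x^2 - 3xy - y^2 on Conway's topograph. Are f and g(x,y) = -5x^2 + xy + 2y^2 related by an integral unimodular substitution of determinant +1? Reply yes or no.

D₁ = 5, D₂ = 41
discriminants differ ⇒ not SL₂(ℤ)-equivalent

no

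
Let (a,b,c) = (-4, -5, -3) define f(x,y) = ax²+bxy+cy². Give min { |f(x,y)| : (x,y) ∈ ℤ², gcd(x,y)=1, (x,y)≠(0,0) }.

translate: b→-3 (≡5 mod 8), so (4,5,3)→(4,-3,2)
flip: (4,-3,2)→(2,3,4)
translate: b→-1 (≡3 mod 4), so (2,3,4)→(2,-1,3)
reduced (well bottom): (2,-1,3) with a≤c, −a<b≤a
well minimum |f| = |-2| = 2 (negative-definite)

2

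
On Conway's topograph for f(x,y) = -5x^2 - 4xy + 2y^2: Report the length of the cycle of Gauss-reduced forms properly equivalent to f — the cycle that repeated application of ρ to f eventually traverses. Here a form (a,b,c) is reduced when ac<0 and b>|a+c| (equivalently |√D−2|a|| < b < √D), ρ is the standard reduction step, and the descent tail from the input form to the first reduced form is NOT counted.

D = 56, ⌊√D⌋ = 7
descent: ρ → (2,4,-5)  [lands on river]
river: ρ → (-5,6,1)
river: ρ → (1,6,-5)
river: ρ → (-5,4,2)
ρ-cycle length = 4 (tail of 1 descent step not counted)

4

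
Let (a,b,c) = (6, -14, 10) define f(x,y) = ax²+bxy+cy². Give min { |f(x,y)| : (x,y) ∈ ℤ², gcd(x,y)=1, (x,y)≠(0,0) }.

translate: b→-2 (≡-14 mod 12), so (6,-14,10)→(6,-2,2)
flip: (6,-2,2)→(2,2,6)
reduced (well bottom): (2,2,6) with a≤c, −a<b≤a
well minimum = a = 2

2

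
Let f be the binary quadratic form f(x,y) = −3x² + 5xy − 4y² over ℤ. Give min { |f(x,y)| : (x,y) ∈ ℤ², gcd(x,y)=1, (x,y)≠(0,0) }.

translate: b→1 (≡-5 mod 6), so (3,-5,4)→(3,1,2)
flip: (3,1,2)→(2,-1,3)
reduced (well bottom): (2,-1,3) with a≤c, −a<b≤a
well minimum |f| = |-2| = 2 (negative-definite)

2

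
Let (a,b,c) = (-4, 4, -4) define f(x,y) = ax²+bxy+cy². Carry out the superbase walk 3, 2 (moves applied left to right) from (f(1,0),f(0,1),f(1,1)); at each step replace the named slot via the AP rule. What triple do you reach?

start (-4,-4,-4) = (f(1,0),f(0,1),f(1,1))
replace slot 3: 2·((-4)+(-4)) − (-4) = -12 → (-4,-4,-12)
replace slot 2: 2·((-4)+(-12)) − (-4) = -28 → (-4,-28,-12)

-4,-28,-12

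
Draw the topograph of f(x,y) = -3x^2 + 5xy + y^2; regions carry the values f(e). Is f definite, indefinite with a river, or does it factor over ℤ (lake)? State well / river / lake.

D = b²−4ac = 5² − 4·(-3)·1 = 37
D > 0 non-square ⇒ indefinite ⇒ periodic river

river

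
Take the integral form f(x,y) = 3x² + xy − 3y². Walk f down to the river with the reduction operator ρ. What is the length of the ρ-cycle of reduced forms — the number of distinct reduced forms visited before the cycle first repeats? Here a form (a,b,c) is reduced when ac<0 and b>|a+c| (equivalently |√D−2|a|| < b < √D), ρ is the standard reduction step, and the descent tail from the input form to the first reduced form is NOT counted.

D = 37, ⌊√D⌋ = 6
river: ρ → (-3,5,1)
river: ρ → (1,5,-3)
river: ρ → (-3,1,3)
river: ρ → (3,5,-1)
river: ρ → (-1,5,3)
river: ρ → (3,1,-3)
ρ-cycle length = 6 (tail of 0 descent steps not counted)

6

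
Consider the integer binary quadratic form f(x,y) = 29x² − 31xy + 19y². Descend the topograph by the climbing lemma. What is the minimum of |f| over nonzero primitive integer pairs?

translate: b→27 (≡-31 mod 58), so (29,-31,19)→(29,27,17)
flip: (29,27,17)→(17,-27,29)
translate: b→7 (≡-27 mod 34), so (17,-27,29)→(17,7,19)
reduced (well bottom): (17,7,19) with a≤c, −a<b≤a
well minimum = a = 17

17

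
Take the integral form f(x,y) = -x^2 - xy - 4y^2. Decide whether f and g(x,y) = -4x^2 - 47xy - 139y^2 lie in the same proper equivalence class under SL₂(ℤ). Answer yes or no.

D₁ = -15, D₂ = -15
f is negative-definite; reduce −f:
−f: reduced (well bottom): (1,1,4) with a≤c, −a<b≤a
flip sign back: reduced form of f is (-1,-1,-4)
g is negative-definite; reduce −g:
−g: translate: b→-1 (≡47 mod 8), so (4,47,139)→(4,-1,1)
−g: flip: (4,-1,1)→(1,1,4)
−g: reduced (well bottom): (1,1,4) with a≤c, −a<b≤a
flip sign back: reduced form of g is (-1,-1,-4)
reduced forms (-1, -1, -4) vs (-1, -1, -4) ⇒ equivalent

yes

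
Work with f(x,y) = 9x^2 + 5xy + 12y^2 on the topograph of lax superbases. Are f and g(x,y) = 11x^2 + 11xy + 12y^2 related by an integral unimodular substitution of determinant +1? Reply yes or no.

D₁ = -407, D₂ = -407
f: reduced (well bottom): (9,5,12) with a≤c, −a<b≤a
g: reduced (well bottom): (11,11,12) with a≤c, −a<b≤a
reduced forms (9, 5, 12) vs (11, 11, 12) ⇒ inequivalent

no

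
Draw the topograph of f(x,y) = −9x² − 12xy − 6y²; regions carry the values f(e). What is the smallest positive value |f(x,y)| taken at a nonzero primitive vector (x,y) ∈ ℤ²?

translate: b→-6 (≡12 mod 18), so (9,12,6)→(9,-6,3)
flip: (9,-6,3)→(3,6,9)
translate: b→0 (≡6 mod 6), so (3,6,9)→(3,0,6)
reduced (well bottom): (3,0,6) with a≤c, −a<b≤a
well minimum |f| = |-3| = 3 (negative-definite)

3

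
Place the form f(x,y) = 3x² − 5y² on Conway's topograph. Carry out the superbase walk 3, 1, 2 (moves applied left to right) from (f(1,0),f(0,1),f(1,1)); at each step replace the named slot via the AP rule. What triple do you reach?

start (3,-5,-2) = (f(1,0),f(0,1),f(1,1))
replace slot 3: 2·(3+(-5)) − (-2) = -2 → (3,-5,-2)
replace slot 1: 2·((-5)+(-2)) − 3 = -17 → (-17,-5,-2)
replace slot 2: 2·((-17)+(-2)) − (-5) = -33 → (-17,-33,-2)

-17,-33,-2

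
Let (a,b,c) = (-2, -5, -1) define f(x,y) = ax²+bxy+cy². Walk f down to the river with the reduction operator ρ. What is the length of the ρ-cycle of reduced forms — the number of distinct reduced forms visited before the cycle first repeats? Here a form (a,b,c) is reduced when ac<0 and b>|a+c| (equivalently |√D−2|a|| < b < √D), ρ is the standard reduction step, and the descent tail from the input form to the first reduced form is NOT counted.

D = 17, ⌊√D⌋ = 4
descent: ρ → (-1,3,2)  [lands on river]
river: ρ → (2,1,-2)
river: ρ → (-2,3,1)
river: ρ → (1,3,-2)
river: ρ → (-2,1,2)
river: ρ → (2,3,-1)
ρ-cycle length = 6 (tail of 1 descent step not counted)

6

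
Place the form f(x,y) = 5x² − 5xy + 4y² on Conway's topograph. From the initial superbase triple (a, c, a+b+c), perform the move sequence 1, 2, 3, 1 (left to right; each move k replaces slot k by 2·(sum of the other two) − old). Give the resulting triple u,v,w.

start (5,4,4) = (f(1,0),f(0,1),f(1,1))
replace slot 1: 2·(4+4) − 5 = 11 → (11,4,4)
replace slot 2: 2·(11+4) − 4 = 26 → (11,26,4)
replace slot 3: 2·(11+26) − 4 = 70 → (11,26,70)
replace slot 1: 2·(26+70) − 11 = 181 → (181,26,70)

181,26,70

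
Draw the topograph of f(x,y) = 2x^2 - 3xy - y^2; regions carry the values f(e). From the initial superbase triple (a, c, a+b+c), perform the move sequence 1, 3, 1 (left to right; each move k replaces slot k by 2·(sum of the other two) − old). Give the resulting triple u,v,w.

start (2,-1,-2) = (f(1,0),f(0,1),f(1,1))
replace slot 1: 2·((-1)+(-2)) − 2 = -8 → (-8,-1,-2)
replace slot 3: 2·((-8)+(-1)) − (-2) = -16 → (-8,-1,-16)
replace slot 1: 2·((-1)+(-16)) − (-8) = -26 → (-26,-1,-16)

-26,-1,-16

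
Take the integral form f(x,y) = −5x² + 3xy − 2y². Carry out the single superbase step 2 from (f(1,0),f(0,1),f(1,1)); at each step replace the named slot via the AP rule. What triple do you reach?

start (-5,-2,-4) = (f(1,0),f(0,1),f(1,1))
replace slot 2: 2·((-5)+(-4)) − (-2) = -16 → (-5,-16,-4)

-5,-16,-4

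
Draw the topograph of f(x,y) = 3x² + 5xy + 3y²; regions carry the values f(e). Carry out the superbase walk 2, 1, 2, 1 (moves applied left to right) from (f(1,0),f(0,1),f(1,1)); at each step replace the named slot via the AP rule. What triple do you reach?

start (3,3,11) = (f(1,0),f(0,1),f(1,1))
replace slot 2: 2·(3+11) − 3 = 25 → (3,25,11)
replace slot 1: 2·(25+11) − 3 = 69 → (69,25,11)
replace slot 2: 2·(69+11) − 25 = 135 → (69,135,11)
replace slot 1: 2·(135+11) − 69 = 223 → (223,135,11)

223,135,11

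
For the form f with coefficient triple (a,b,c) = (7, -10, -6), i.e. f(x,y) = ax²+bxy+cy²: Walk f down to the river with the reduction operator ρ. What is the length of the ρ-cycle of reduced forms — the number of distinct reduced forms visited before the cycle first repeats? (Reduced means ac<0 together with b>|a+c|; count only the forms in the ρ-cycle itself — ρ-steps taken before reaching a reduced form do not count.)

D = 268, ⌊√D⌋ = 16
descent: ρ → (-6,10,7)  [lands on river]
river: ρ → (7,4,-9)
river: ρ → (-9,14,2)
river: ρ → (2,14,-9)
river: ρ → (-9,4,7)
river: ρ → (7,10,-6)
river: ρ → (-6,14,3)
river: ρ → (3,16,-1)
river: ρ → (-1,16,3)
river: ρ → (3,14,-6)
ρ-cycle length = 10 (tail of 1 descent step not counted)

10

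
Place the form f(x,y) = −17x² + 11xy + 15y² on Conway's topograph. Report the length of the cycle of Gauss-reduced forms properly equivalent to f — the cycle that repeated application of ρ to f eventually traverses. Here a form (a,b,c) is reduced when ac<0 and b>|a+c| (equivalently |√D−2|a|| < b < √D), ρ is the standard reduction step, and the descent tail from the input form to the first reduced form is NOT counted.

D = 1141, ⌊√D⌋ = 33
river: ρ → (15,19,-13)
river: ρ → (-13,33,1)
river: ρ → (1,33,-13)
river: ρ → (-13,19,15)
river: ρ → (15,11,-17)
river: ρ → (-17,23,9)
river: ρ → (9,31,-5)
river: ρ → (-5,29,15)
river: ρ → (15,31,-3)
river: ρ → (-3,29,25)
river: ρ → (25,21,-7)
river: ρ → (-7,21,25)
river: ρ → (25,29,-3)
river: ρ → (-3,31,15)
river: ρ → (15,29,-5)
river: ρ → (-5,31,9)
river: ρ → (9,23,-17)
river: ρ → (-17,11,15)
ρ-cycle length = 18 (tail of 0 descent steps not counted)

18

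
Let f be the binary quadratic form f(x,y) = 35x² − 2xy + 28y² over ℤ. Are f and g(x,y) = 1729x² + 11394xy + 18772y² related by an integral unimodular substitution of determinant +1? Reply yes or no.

D₁ = -3916, D₂ = -3916
f: flip: (35,-2,28)→(28,2,35)
f: reduced (well bottom): (28,2,35) with a≤c, −a<b≤a
g: translate: b→1020 (≡11394 mod 3458), so (1729,11394,18772)→(1729,1020,151)
g: flip: (1729,1020,151)→(151,-1020,1729)
g: translate: b→-114 (≡-1020 mod 302), so (151,-1020,1729)→(151,-114,28)
g: flip: (151,-114,28)→(28,114,151)
g: translate: b→2 (≡114 mod 56), so (28,114,151)→(28,2,35)
g: reduced (well bottom): (28,2,35) with a≤c, −a<b≤a
reduced forms (28, 2, 35) vs (28, 2, 35) ⇒ equivalent

yes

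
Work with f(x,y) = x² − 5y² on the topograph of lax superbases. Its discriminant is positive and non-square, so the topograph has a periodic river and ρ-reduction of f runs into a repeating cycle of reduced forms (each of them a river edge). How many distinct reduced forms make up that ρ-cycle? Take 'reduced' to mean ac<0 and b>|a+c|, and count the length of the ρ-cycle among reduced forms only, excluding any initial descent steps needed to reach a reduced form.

D = 20, ⌊√D⌋ = 4
descent: ρ → (-5,0,1)
descent: ρ → (1,4,-1)  [lands on river]
river: ρ → (-1,4,1)
ρ-cycle length = 2 (tail of 2 descent steps not counted)

2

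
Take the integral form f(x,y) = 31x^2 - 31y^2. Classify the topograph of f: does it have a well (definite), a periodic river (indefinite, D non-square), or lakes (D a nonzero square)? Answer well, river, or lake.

D = b²−4ac = 0² − 4·31·(-31) = 3844
D = 62² is a perfect square ⇒ form factors over ℤ ⇒ lakes

lake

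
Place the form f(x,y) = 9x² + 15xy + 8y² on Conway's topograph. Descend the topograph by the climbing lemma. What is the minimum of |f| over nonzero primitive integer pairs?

translate: b→-3 (≡15 mod 18), so (9,15,8)→(9,-3,2)
flip: (9,-3,2)→(2,3,9)
translate: b→-1 (≡3 mod 4), so (2,3,9)→(2,-1,8)
reduced (well bottom): (2,-1,8) with a≤c, −a<b≤a
well minimum = a = 2

2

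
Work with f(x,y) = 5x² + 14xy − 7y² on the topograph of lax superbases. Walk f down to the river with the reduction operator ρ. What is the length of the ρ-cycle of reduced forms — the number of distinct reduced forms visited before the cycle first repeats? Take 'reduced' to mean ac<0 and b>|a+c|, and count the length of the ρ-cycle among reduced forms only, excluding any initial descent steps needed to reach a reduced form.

D = 336, ⌊√D⌋ = 18
river: ρ → (-7,14,5)
river: ρ → (5,16,-4)
river: ρ → (-4,16,5)
river: ρ → (5,14,-7)
ρ-cycle length = 4 (tail of 0 descent steps not counted)

4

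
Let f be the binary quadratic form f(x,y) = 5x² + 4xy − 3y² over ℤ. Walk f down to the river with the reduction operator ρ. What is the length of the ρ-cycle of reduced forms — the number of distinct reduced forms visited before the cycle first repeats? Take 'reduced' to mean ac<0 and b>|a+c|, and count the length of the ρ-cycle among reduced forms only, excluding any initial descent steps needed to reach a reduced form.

D = 76, ⌊√D⌋ = 8
river: ρ → (-3,8,1)
river: ρ → (1,8,-3)
river: ρ → (-3,4,5)
river: ρ → (5,6,-2)
river: ρ → (-2,6,5)
river: ρ → (5,4,-3)
ρ-cycle length = 6 (tail of 0 descent steps not counted)

6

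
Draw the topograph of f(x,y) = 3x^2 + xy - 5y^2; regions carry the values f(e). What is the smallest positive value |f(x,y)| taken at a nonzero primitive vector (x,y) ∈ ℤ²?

descent: ρ → (-5,-1,3)
descent: ρ → (3,7,-1)  [lands on river]
river: ρ → (-1,7,3)
river: ρ → (3,5,-3)
river: ρ → (-3,7,1)
river: ρ → (1,7,-3)
river: ρ → (-3,5,3)
closes: descent 2, river 6
min |a| on river = 1

1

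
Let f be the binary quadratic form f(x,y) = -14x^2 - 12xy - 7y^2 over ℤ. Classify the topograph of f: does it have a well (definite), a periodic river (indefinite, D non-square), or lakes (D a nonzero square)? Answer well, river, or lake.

D = b²−4ac = (-12)² − 4·(-14)·(-7) = -248
D < 0 ⇒ definite ⇒ every region one sign ⇒ single well

well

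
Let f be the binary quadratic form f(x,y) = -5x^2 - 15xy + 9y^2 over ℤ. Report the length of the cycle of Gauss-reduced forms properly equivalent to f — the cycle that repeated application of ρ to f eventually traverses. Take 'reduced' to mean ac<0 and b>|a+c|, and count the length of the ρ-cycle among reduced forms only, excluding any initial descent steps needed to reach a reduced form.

D = 405, ⌊√D⌋ = 20
descent: ρ → (9,15,-5)  [lands on river]
river: ρ → (-5,15,9)
river: ρ → (9,3,-11)
river: ρ → (-11,19,1)
river: ρ → (1,19,-11)
river: ρ → (-11,3,9)
ρ-cycle length = 6 (tail of 1 descent step not counted)

6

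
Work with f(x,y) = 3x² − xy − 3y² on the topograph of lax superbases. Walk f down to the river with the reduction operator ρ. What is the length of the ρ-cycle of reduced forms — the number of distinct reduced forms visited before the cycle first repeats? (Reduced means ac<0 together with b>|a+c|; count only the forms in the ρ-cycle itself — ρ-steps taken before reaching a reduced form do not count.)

D = 37, ⌊√D⌋ = 6
descent: ρ → (-3,1,3)  [lands on river]
river: ρ → (3,5,-1)
river: ρ → (-1,5,3)
river: ρ → (3,1,-3)
river: ρ → (-3,5,1)
river: ρ → (1,5,-3)
ρ-cycle length = 6 (tail of 1 descent step not counted)

6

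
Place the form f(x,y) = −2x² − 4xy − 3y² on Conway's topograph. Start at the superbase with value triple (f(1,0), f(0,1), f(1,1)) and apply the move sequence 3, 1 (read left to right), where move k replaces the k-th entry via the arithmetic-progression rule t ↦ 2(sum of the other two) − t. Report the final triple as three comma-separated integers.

start (-2,-3,-9) = (f(1,0),f(0,1),f(1,1))
replace slot 3: 2·((-2)+(-3)) − (-9) = -1 → (-2,-3,-1)
replace slot 1: 2·((-3)+(-1)) − (-2) = -6 → (-6,-3,-1)

-6,-3,-1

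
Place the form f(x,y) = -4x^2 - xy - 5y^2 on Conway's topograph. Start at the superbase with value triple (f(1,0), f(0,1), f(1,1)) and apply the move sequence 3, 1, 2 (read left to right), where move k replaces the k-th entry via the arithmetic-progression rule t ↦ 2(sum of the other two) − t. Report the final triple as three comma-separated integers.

start (-4,-5,-10) = (f(1,0),f(0,1),f(1,1))
replace slot 3: 2·((-4)+(-5)) − (-10) = -8 → (-4,-5,-8)
replace slot 1: 2·((-5)+(-8)) − (-4) = -22 → (-22,-5,-8)
replace slot 2: 2·((-22)+(-8)) − (-5) = -55 → (-22,-55,-8)

-22,-55,-8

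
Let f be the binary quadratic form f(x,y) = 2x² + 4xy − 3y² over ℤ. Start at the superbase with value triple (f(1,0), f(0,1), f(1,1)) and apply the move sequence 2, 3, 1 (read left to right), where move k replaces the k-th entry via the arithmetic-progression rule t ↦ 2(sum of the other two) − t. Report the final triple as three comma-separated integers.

start (2,-3,3) = (f(1,0),f(0,1),f(1,1))
replace slot 2: 2·(2+3) − (-3) = 13 → (2,13,3)
replace slot 3: 2·(2+13) − 3 = 27 → (2,13,27)
replace slot 1: 2·(13+27) − 2 = 78 → (78,13,27)

78,13,27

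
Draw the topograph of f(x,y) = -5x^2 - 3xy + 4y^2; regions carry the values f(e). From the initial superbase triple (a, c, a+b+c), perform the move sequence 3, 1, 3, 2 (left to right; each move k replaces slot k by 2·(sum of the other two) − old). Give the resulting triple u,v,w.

start (-5,4,-4) = (f(1,0),f(0,1),f(1,1))
replace slot 3: 2·((-5)+4) − (-4) = 2 → (-5,4,2)
replace slot 1: 2·(4+2) − (-5) = 17 → (17,4,2)
replace slot 3: 2·(17+4) − 2 = 40 → (17,4,40)
replace slot 2: 2·(17+40) − 4 = 110 → (17,110,40)

17,110,40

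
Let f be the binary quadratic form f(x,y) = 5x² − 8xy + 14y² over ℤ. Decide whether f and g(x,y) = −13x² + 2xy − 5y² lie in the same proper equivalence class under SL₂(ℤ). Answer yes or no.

D₁ = -216, D₂ = -256
discriminants differ ⇒ not SL₂(ℤ)-equivalent

no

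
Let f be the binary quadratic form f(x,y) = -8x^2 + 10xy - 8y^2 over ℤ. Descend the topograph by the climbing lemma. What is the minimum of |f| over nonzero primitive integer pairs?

translate: b→6 (≡-10 mod 16), so (8,-10,8)→(8,6,6)
flip: (8,6,6)→(6,-6,8)
translate: b→6 (≡-6 mod 12), so (6,-6,8)→(6,6,8)
reduced (well bottom): (6,6,8) with a≤c, −a<b≤a
well minimum |f| = |-6| = 6 (negative-definite)

6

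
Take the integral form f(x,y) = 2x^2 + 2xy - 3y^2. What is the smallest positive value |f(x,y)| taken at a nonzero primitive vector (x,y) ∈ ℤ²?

river: ρ → (-3,4,1)
river: ρ → (1,4,-3)
river: ρ → (-3,2,2)
river: ρ → (2,2,-3)
closes: descent 0, river 4
min |a| on river = 1

1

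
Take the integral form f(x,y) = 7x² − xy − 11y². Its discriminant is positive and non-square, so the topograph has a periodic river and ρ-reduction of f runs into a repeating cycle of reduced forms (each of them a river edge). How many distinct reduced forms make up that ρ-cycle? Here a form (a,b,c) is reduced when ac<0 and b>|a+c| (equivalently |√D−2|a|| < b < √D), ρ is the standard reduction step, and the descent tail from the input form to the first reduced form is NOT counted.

D = 309, ⌊√D⌋ = 17
descent: ρ → (-11,1,7)
descent: ρ → (7,13,-5)  [lands on river]
river: ρ → (-5,17,1)
river: ρ → (1,17,-5)
river: ρ → (-5,13,7)
river: ρ → (7,15,-3)
river: ρ → (-3,15,7)
ρ-cycle length = 6 (tail of 2 descent steps not counted)

6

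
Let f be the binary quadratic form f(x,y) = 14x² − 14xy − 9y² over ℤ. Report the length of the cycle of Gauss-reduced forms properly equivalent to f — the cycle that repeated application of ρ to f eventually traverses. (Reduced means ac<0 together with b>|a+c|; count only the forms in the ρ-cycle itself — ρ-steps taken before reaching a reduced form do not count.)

D = 700, ⌊√D⌋ = 26
descent: ρ → (-9,14,14)  [lands on river]
river: ρ → (14,14,-9)
river: ρ → (-9,22,6)
river: ρ → (6,26,-1)
river: ρ → (-1,26,6)
river: ρ → (6,22,-9)
ρ-cycle length = 6 (tail of 1 descent step not counted)

6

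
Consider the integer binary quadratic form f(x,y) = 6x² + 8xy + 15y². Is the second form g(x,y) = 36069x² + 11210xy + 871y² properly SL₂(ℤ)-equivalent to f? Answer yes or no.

D₁ = -296, D₂ = -296
f: translate: b→-4 (≡8 mod 12), so (6,8,15)→(6,-4,13)
f: reduced (well bottom): (6,-4,13) with a≤c, −a<b≤a
g: flip: (36069,11210,871)→(871,-11210,36069)
g: translate: b→-758 (≡-11210 mod 1742), so (871,-11210,36069)→(871,-758,165)
g: flip: (871,-758,165)→(165,758,871)
g: translate: b→98 (≡758 mod 330), so (165,758,871)→(165,98,15)
g: flip: (165,98,15)→(15,-98,165)
g: translate: b→-8 (≡-98 mod 30), so (15,-98,165)→(15,-8,6)
g: flip: (15,-8,6)→(6,8,15)
g: translate: b→-4 (≡8 mod 12), so (6,8,15)→(6,-4,13)
g: reduced (well bottom): (6,-4,13) with a≤c, −a<b≤a
reduced forms (6, -4, 13) vs (6, -4, 13) ⇒ equivalent

yes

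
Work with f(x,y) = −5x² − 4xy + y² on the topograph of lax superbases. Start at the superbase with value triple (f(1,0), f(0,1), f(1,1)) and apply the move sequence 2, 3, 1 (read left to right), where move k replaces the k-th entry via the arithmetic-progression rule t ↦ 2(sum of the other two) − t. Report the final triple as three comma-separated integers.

start (-5,1,-8) = (f(1,0),f(0,1),f(1,1))
replace slot 2: 2·((-5)+(-8)) − 1 = -27 → (-5,-27,-8)
replace slot 3: 2·((-5)+(-27)) − (-8) = -56 → (-5,-27,-56)
replace slot 1: 2·((-27)+(-56)) − (-5) = -161 → (-161,-27,-56)

-161,-27,-56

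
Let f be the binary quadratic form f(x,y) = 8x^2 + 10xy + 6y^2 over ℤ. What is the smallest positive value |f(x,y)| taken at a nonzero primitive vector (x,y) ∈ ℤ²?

translate: b→-6 (≡10 mod 16), so (8,10,6)→(8,-6,4)
flip: (8,-6,4)→(4,6,8)
translate: b→-2 (≡6 mod 8), so (4,6,8)→(4,-2,6)
reduced (well bottom): (4,-2,6) with a≤c, −a<b≤a
well minimum = a = 4

4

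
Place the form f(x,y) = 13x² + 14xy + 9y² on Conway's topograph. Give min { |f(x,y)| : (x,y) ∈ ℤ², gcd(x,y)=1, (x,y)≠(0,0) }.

translate: b→-12 (≡14 mod 26), so (13,14,9)→(13,-12,8)
flip: (13,-12,8)→(8,12,13)
translate: b→-4 (≡12 mod 16), so (8,12,13)→(8,-4,9)
reduced (well bottom): (8,-4,9) with a≤c, −a<b≤a
well minimum = a = 8

8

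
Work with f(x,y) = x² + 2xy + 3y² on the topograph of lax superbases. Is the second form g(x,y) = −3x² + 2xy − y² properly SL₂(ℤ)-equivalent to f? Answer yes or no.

D₁ = -8, D₂ = -8
f: translate: b→0 (≡2 mod 2), so (1,2,3)→(1,0,2)
f: reduced (well bottom): (1,0,2) with a≤c, −a<b≤a
g is negative-definite; reduce −g:
−g: flip: (3,-2,1)→(1,2,3)
−g: translate: b→0 (≡2 mod 2), so (1,2,3)→(1,0,2)
−g: reduced (well bottom): (1,0,2) with a≤c, −a<b≤a
flip sign back: reduced form of g is (-1,0,-2)
reduced forms (1, 0, 2) vs (-1, 0, -2) ⇒ inequivalent

no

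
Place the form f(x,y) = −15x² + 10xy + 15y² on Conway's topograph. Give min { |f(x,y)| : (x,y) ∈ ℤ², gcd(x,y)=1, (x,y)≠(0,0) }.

river: ρ → (15,20,-10)
river: ρ → (-10,20,15)
river: ρ → (15,10,-15)
river: ρ → (-15,20,10)
river: ρ → (10,20,-15)
river: ρ → (-15,10,15)
closes: descent 0, river 6
min |a| on river = 10

10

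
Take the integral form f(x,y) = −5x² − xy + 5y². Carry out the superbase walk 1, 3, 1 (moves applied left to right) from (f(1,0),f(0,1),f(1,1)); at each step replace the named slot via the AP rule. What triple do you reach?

start (-5,5,-1) = (f(1,0),f(0,1),f(1,1))
replace slot 1: 2·(5+(-1)) − (-5) = 13 → (13,5,-1)
replace slot 3: 2·(13+5) − (-1) = 37 → (13,5,37)
replace slot 1: 2·(5+37) − 13 = 71 → (71,5,37)

71,5,37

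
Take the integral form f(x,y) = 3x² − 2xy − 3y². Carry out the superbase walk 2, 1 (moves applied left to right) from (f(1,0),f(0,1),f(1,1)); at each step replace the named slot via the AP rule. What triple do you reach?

start (3,-3,-2) = (f(1,0),f(0,1),f(1,1))
replace slot 2: 2·(3+(-2)) − (-3) = 5 → (3,5,-2)
replace slot 1: 2·(5+(-2)) − 3 = 3 → (3,5,-2)

3,5,-2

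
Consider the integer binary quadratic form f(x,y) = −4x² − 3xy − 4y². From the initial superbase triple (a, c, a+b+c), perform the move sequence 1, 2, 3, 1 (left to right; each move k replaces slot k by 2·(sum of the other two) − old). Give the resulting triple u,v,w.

start (-4,-4,-11) = (f(1,0),f(0,1),f(1,1))
replace slot 1: 2·((-4)+(-11)) − (-4) = -26 → (-26,-4,-11)
replace slot 2: 2·((-26)+(-11)) − (-4) = -70 → (-26,-70,-11)
replace slot 3: 2·((-26)+(-70)) − (-11) = -181 → (-26,-70,-181)
replace slot 1: 2·((-70)+(-181)) − (-26) = -476 → (-476,-70,-181)

-476,-70,-181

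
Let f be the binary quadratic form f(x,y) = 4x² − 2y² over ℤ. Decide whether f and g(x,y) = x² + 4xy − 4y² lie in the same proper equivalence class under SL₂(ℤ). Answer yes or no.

D₁ = 32, D₂ = 32
river cycle of f (length 2): (-2, 4, 2), (2, 4, -2)
river cycle of g (length 2): (-4, 4, 1), (1, 4, -4)
cycles differ ⇒ inequivalent

no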